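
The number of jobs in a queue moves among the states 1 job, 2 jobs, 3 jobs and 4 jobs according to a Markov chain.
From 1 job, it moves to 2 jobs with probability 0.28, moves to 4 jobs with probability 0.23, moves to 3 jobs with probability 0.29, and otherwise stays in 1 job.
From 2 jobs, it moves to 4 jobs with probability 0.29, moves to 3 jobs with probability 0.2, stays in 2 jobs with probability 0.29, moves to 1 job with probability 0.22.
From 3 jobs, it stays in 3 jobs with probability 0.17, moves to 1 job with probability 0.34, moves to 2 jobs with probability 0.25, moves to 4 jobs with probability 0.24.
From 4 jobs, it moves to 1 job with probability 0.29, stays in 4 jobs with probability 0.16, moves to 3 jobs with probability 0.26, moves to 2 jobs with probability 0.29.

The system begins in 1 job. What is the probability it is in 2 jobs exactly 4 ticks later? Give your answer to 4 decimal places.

Propagate the distribution vector 4 ticks from 1 job.
After 0 ticks: (1.0000, 0.0000, 0.0000, 0.0000)
After 1 tick: (0.2000, 0.2800, 0.2900, 0.2300)
After 2 ticks: (0.2669, 0.2764, 0.2231, 0.2336)
After 3 ticks: (0.2578, 0.2784, 0.2313, 0.2325)
After 4 ticks: (0.2589, 0.2782, 0.2302, 0.2327)
P(in 2 jobs after 4 ticks) = 0.2782

0.2782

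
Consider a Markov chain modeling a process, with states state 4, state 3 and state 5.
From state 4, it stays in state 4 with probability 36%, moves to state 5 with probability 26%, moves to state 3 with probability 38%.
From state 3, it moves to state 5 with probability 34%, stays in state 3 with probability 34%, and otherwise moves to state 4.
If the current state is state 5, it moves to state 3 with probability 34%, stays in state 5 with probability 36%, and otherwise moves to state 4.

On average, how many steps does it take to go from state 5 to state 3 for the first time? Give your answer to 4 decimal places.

Let t(s) be the expected number of steps to first reach state 3 from state s, with t(state 3) = 0. Conditioning on the first step:
t(state 4) = 1 + 0.36·t(state 4) + 0.26·t(state 5)
t(state 5) = 1 + 0.3·t(state 4) + 0.36·t(state 5)
Solving: t(state 4) = 2.7141, t(state 5) = 2.8347.
Expected steps from state 5 to state 3: 2.8347.

2.8347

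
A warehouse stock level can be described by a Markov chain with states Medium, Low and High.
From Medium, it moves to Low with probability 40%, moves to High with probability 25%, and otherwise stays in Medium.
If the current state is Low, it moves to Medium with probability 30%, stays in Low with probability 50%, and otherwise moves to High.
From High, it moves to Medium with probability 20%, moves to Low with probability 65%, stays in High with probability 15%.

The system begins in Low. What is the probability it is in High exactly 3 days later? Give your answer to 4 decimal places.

Propagate the distribution vector 3 days from Low.
After 0 days: (0.0000, 1.0000, 0.0000)
After 1 day: (0.3000, 0.5000, 0.2000)
After 2 days: (0.2950, 0.5000, 0.2050)
After 3 days: (0.2943, 0.5013, 0.2045)
P(in High after 3 days) = 0.2045

0.2045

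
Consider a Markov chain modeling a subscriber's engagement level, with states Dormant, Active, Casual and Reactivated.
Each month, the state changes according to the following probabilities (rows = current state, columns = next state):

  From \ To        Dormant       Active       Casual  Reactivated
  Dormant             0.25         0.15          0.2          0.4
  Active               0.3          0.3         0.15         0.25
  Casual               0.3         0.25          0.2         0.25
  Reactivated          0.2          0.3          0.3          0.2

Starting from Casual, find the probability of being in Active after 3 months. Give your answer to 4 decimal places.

0.2504

Propagate the distribution vector 3 months from Casual.
After 0 months: (0.0000, 0.0000, 1.0000, 0.0000)
After 1 month: (0.3000, 0.2500, 0.2000, 0.2500)
After 2 months: (0.2600, 0.2450, 0.2125, 0.2825)
After 3 months: (0.2588, 0.2504, 0.2160, 0.2749)
P(in Active after 3 months) = 0.2504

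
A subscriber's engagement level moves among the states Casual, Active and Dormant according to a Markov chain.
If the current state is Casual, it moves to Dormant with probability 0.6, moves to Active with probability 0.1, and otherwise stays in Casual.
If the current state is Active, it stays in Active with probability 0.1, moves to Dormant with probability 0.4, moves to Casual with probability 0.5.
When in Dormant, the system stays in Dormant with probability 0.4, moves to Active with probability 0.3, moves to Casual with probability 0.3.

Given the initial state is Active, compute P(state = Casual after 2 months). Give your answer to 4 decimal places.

Sum over the intermediate state after 1 month:
P = P(Active→Casual)·P(Casual→Casual) + P(Active→Active)·P(Active→Casual) + P(Active→Dormant)·P(Dormant→Casual)
  = 0.5×0.3 + 0.1×0.5 + 0.4×0.3
  = 0.1500 + 0.0500 + 0.1200 = 0.3200

0.3200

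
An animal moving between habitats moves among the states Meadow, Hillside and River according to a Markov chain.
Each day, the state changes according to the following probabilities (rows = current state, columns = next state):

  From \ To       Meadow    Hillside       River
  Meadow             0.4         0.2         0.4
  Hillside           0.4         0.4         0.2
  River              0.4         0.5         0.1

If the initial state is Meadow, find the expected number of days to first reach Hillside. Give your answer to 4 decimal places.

3.4211

Let t(s) be the expected number of days to first reach Hillside from state s, with t(Hillside) = 0. Conditioning on the first day:
t(Meadow) = 1 + 0.4·t(Meadow) + 0.4·t(River)
t(River) = 1 + 0.4·t(Meadow) + 0.1·t(River)
Solving: t(Meadow) = 3.4211, t(River) = 2.6316.
Expected days from Meadow to Hillside: 3.4211.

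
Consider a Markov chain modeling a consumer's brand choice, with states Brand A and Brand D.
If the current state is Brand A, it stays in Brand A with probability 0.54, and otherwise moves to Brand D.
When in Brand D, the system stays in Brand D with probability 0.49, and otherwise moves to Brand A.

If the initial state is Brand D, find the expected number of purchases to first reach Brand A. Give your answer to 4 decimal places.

1.9608

Let t(s) be the expected number of purchases to first reach Brand A from state s, with t(Brand A) = 0. Conditioning on the first purchase:
t(Brand D) = 1 + 0.49·t(Brand D)
Solving: t(Brand D) = 1.9608.
Expected purchases from Brand D to Brand A: 1.9608.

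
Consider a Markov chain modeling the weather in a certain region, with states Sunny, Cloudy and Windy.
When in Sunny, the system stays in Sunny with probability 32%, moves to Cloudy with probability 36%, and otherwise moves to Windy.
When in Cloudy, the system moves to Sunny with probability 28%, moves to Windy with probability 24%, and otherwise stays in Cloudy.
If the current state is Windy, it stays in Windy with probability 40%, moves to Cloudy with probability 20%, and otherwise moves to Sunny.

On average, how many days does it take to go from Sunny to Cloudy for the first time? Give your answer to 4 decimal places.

3.2857

Let t(s) be the expected number of days to first reach Cloudy from state s, with t(Cloudy) = 0. Conditioning on the first day:
t(Sunny) = 1 + 0.32·t(Sunny) + 0.32·t(Windy)
t(Windy) = 1 + 0.4·t(Sunny) + 0.4·t(Windy)
Solving: t(Sunny) = 3.2857, t(Windy) = 3.8571.
Expected days from Sunny to Cloudy: 3.2857.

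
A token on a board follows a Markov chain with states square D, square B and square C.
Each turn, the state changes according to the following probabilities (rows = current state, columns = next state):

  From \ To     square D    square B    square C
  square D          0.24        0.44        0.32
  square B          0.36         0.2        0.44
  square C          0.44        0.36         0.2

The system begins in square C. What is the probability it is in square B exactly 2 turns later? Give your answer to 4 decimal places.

Sum over the intermediate state after 1 turn:
P = P(square C→square D)·P(square D→square B) + P(square C→square B)·P(square B→square B) + P(square C→square C)·P(square C→square B)
  = 0.44×0.44 + 0.36×0.2 + 0.2×0.36
  = 0.1936 + 0.0720 + 0.0720 = 0.3376

0.3376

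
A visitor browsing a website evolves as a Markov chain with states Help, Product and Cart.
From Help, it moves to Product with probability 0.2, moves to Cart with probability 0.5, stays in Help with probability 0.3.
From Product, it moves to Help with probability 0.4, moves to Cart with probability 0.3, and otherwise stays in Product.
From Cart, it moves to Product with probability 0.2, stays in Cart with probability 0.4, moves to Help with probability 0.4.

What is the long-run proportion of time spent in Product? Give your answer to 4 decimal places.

0.2222

Let the stationary distribution be π with π = πP and π_1 + π_2 + π_3 = 1.
π_1 = 0.3·π_1 + 0.4·π_2 + 0.4·π_3
π_2 = 0.2·π_1 + 0.3·π_2 + 0.2·π_3
Solving with the normalization constraint gives π = (0.3636, 0.2222, 0.4141).
So the stationary probability of Product is 0.2222.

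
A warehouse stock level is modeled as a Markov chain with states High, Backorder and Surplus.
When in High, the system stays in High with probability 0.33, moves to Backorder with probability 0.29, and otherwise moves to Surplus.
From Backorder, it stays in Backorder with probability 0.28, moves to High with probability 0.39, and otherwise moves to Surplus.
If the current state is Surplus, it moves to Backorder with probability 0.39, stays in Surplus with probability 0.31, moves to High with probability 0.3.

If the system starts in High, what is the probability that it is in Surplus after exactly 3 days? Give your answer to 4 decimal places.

0.3400

Propagate the distribution vector 3 days from High.
After 0 days: (1.0000, 0.0000, 0.0000)
After 1 day: (0.3300, 0.2900, 0.3800)
After 2 days: (0.3360, 0.3251, 0.3389)
After 3 days: (0.3393, 0.3206, 0.3400)
P(in Surplus after 3 days) = 0.3400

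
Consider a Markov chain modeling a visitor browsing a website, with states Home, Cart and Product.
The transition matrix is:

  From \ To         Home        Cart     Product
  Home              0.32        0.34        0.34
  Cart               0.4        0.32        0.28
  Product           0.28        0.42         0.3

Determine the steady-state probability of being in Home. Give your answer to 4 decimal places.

0.3363

Let the stationary distribution be π with π = πP and π_1 + π_2 + π_3 = 1.
π_1 = 0.32·π_1 + 0.4·π_2 + 0.28·π_3
π_2 = 0.34·π_1 + 0.32·π_2 + 0.42·π_3
Solving with the normalization constraint gives π = (0.3363, 0.3574, 0.3063).
So the stationary probability of Home is 0.3363.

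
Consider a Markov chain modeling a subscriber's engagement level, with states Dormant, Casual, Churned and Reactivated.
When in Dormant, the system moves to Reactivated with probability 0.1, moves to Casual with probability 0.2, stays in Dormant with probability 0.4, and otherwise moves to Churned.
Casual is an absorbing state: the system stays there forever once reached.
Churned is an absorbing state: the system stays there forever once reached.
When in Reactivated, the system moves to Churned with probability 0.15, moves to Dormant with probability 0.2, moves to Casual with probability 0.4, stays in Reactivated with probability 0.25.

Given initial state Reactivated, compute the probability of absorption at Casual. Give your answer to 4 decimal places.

Let h(s) be the probability of absorption at Casual starting from transient state s. Then h(Casual) = 1 and h(Churned) = 0. By first-step analysis:
h(Dormant) = 0.4·h(Dormant) + 0.2·1 + 0.3·0 + 0.1·h(Reactivated)
h(Reactivated) = 0.2·h(Dormant) + 0.4·1 + 0.15·0 + 0.25·h(Reactivated)
Solving: h(Dormant) = 0.4419, h(Reactivated) = 0.6512.
Starting from Reactivated, the probability is 0.6512.

0.6512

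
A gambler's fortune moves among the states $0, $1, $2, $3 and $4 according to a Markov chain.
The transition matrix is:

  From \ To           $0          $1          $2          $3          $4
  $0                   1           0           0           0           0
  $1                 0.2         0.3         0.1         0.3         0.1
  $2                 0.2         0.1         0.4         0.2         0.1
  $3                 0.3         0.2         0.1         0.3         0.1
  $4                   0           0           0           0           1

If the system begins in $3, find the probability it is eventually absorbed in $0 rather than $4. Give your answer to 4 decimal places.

Let h(s) be the probability of absorption at $0 starting from transient state s. Then h($0) = 1 and h($4) = 0. By first-step analysis:
h($1) = 0.2·1 + 0.3·h($1) + 0.1·h($2) + 0.3·h($3) + 0.1·0
h($2) = 0.2·1 + 0.1·h($1) + 0.4·h($2) + 0.2·h($3) + 0.1·0
h($3) = 0.3·1 + 0.2·h($1) + 0.1·h($2) + 0.3·h($3) + 0.1·0
Solving: h($1) = 0.6957, h($2) = 0.6913, h($3) = 0.7261.
Starting from $3, the probability is 0.7261.

0.7261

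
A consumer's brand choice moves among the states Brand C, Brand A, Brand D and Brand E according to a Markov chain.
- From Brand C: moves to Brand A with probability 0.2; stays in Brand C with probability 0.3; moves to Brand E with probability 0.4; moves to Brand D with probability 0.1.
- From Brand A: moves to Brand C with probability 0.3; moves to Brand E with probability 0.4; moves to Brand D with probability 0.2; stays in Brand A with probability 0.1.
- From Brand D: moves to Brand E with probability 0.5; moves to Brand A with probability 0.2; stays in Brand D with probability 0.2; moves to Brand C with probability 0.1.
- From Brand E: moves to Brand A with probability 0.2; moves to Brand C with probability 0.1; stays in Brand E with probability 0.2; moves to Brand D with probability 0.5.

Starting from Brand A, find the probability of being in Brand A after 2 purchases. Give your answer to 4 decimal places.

Propagate the distribution vector 2 purchases from Brand A.
After 0 purchases: (0.0000, 1.0000, 0.0000, 0.0000)
After 1 purchase: (0.3000, 0.1000, 0.2000, 0.4000)
After 2 purchases: (0.1800, 0.1900, 0.2900, 0.3400)
P(in Brand A after 2 purchases) = 0.1900

0.1900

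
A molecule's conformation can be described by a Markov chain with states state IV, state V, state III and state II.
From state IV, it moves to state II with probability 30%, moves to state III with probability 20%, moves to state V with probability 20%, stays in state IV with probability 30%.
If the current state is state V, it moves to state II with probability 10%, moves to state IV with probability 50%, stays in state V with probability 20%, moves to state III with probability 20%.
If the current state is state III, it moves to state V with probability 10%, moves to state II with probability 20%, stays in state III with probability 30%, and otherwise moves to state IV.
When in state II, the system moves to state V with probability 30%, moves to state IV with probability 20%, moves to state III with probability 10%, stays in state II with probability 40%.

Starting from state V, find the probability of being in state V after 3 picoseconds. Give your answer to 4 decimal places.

0.2040

Propagate the distribution vector 3 picoseconds from state V.
After 0 picoseconds: (0.0000, 1.0000, 0.0000, 0.0000)
After 1 picosecond: (0.5000, 0.2000, 0.2000, 0.1000)
After 2 picoseconds: (0.3500, 0.1900, 0.2100, 0.2500)
After 3 picoseconds: (0.3340, 0.2040, 0.1960, 0.2660)
P(in state V after 3 picoseconds) = 0.2040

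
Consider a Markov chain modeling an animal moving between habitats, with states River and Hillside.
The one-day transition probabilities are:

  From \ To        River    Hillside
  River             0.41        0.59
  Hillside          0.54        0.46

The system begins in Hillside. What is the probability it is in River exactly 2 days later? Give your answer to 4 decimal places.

Sum over the intermediate state after 1 day:
P = P(Hillside→River)·P(River→River) + P(Hillside→Hillside)·P(Hillside→River)
  = 0.54×0.41 + 0.46×0.54
  = 0.2214 + 0.2484 = 0.4698

0.4698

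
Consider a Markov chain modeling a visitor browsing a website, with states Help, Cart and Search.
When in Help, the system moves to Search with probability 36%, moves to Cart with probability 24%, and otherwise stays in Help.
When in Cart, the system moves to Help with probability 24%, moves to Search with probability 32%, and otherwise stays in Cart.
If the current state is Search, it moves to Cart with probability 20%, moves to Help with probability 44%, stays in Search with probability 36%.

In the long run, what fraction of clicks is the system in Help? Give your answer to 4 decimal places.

0.3687

Let the stationary distribution be π with π = πP and π_1 + π_2 + π_3 = 1.
π_1 = 0.4·π_1 + 0.24·π_2 + 0.44·π_3
π_2 = 0.24·π_1 + 0.44·π_2 + 0.2·π_3
Solving with the normalization constraint gives π = (0.3687, 0.2826, 0.3487).
So the stationary probability of Help is 0.3687.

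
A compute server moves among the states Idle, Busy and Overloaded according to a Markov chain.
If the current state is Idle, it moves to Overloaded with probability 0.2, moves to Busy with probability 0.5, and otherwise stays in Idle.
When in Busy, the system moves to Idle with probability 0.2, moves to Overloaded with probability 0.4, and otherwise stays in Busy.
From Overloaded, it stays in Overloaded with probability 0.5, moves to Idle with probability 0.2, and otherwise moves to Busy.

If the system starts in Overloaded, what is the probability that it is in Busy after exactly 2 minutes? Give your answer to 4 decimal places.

Sum over the intermediate state after 1 minute:
P = P(Overloaded→Idle)·P(Idle→Busy) + P(Overloaded→Busy)·P(Busy→Busy) + P(Overloaded→Overloaded)·P(Overloaded→Busy)
  = 0.2×0.5 + 0.3×0.4 + 0.5×0.3
  = 0.1000 + 0.1200 + 0.1500 = 0.3700

0.3700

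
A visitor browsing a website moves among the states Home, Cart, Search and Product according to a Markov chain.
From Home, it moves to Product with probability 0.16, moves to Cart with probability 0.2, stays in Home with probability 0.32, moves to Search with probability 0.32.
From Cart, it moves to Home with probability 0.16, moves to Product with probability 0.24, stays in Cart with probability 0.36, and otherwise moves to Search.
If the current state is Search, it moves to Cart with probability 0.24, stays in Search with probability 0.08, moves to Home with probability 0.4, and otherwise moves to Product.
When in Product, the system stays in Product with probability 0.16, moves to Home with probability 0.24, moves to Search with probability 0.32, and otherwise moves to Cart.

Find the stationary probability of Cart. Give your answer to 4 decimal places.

Let the stationary distribution be π with π = πP and π_1 + π_2 + π_3 + π_4 = 1.
π_1 = 0.32·π_1 + 0.16·π_2 + 0.4·π_3 + 0.24·π_4
π_2 = 0.2·π_1 + 0.36·π_2 + 0.24·π_3 + 0.28·π_4
π_3 = 0.32·π_1 + 0.24·π_2 + 0.08·π_3 + 0.32·π_4
Solving with the normalization constraint gives π = (0.2793, 0.2696, 0.2407, 0.2104).
So the stationary probability of Cart is 0.2696.

0.2696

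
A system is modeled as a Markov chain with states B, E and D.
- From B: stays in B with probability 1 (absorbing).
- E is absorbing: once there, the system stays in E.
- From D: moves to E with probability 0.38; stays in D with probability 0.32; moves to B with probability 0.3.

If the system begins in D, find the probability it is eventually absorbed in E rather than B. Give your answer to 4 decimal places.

0.5588

Let h(s) be the probability of absorption at E starting from transient state s. Then h(E) = 1 and h(B) = 0. By first-step analysis:
h(D) = 0.3·0 + 0.38·1 + 0.32·h(D)
Solving: h(D) = 0.5588.
Starting from D, the probability is 0.5588.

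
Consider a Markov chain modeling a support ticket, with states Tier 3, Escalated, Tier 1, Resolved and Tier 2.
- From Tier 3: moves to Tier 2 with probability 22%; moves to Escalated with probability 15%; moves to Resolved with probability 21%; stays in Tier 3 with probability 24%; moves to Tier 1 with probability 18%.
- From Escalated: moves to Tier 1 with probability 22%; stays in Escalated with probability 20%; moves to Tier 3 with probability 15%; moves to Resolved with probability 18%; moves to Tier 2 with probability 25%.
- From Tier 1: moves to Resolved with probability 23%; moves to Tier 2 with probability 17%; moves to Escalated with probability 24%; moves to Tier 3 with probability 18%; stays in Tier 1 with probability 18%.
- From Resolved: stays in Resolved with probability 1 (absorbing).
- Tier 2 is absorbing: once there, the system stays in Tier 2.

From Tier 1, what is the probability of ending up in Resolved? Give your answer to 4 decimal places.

0.5232

Let h(s) be the probability of absorption at Resolved starting from transient state s. Then h(Resolved) = 1 and h(Tier 2) = 0. By first-step analysis:
h(Tier 3) = 0.24·h(Tier 3) + 0.15·h(Escalated) + 0.18·h(Tier 1) + 0.21·1 + 0.22·0
h(Escalated) = 0.15·h(Tier 3) + 0.2·h(Escalated) + 0.22·h(Tier 1) + 0.18·1 + 0.25·0
h(Tier 1) = 0.18·h(Tier 3) + 0.24·h(Escalated) + 0.18·h(Tier 1) + 0.23·1 + 0.17·0
Solving: h(Tier 3) = 0.4912, h(Escalated) = 0.4610, h(Tier 1) = 0.5232.
Starting from Tier 1, the probability is 0.5232.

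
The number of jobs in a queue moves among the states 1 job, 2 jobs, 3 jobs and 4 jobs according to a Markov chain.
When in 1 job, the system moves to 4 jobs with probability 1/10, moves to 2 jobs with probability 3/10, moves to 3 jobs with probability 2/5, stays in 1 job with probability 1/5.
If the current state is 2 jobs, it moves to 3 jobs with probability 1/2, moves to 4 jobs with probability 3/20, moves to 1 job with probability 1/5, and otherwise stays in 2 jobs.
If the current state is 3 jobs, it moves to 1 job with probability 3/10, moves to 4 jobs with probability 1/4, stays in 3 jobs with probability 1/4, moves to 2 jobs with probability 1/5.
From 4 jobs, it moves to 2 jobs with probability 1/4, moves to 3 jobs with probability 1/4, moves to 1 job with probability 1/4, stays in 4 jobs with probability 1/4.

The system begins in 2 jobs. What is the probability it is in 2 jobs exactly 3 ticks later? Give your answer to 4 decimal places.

Propagate the distribution vector 3 ticks from 2 jobs.
After 0 ticks: (0.0000, 1.0000, 0.0000, 0.0000)
After 1 tick: (0.2000, 0.1500, 0.5000, 0.1500)
After 2 ticks: (0.2575, 0.2200, 0.3175, 0.2050)
After 3 ticks: (0.2420, 0.2250, 0.3436, 0.1894)
P(in 2 jobs after 3 ticks) = 0.2250

0.2250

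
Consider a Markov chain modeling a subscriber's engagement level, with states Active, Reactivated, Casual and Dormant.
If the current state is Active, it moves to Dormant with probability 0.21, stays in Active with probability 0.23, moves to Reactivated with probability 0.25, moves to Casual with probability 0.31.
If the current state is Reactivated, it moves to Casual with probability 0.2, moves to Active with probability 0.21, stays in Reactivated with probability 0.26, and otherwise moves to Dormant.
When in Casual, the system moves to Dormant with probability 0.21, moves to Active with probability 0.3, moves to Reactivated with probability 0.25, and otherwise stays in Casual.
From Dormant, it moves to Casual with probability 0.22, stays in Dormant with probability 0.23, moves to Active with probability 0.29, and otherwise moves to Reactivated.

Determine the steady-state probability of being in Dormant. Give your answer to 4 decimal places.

Let the stationary distribution be π with π = πP and π_1 + π_2 + π_3 + π_4 = 1.
π_1 = 0.23·π_1 + 0.21·π_2 + 0.3·π_3 + 0.29·π_4
π_2 = 0.25·π_1 + 0.26·π_2 + 0.25·π_3 + 0.26·π_4
π_3 = 0.31·π_1 + 0.2·π_2 + 0.24·π_3 + 0.22·π_4
Solving with the normalization constraint gives π = (0.2566, 0.2550, 0.2429, 0.2455).
So the stationary probability of Dormant is 0.2455.

0.2455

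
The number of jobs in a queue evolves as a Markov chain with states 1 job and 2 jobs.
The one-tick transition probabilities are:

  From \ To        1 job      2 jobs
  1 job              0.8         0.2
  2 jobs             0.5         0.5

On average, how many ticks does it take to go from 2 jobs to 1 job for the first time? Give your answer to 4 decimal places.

Let t(s) be the expected number of ticks to first reach 1 job from state s, with t(1 job) = 0. Conditioning on the first tick:
t(2 jobs) = 1 + 0.5·t(2 jobs)
Solving: t(2 jobs) = 2.0000.
Expected ticks from 2 jobs to 1 job: 2.0000.

2.0000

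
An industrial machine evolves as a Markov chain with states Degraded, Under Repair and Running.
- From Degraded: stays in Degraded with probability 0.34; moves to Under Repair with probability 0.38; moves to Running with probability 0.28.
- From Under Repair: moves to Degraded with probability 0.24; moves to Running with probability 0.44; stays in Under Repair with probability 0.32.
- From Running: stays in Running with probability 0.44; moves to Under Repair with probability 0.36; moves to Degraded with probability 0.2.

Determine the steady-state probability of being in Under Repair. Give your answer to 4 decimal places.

Let the stationary distribution be π with π = πP and π_1 + π_2 + π_3 = 1.
π_1 = 0.34·π_1 + 0.24·π_2 + 0.2·π_3
π_2 = 0.38·π_1 + 0.32·π_2 + 0.36·π_3
Solving with the normalization constraint gives π = (0.2489, 0.3509, 0.4002).
So the stationary probability of Under Repair is 0.3509.

0.3509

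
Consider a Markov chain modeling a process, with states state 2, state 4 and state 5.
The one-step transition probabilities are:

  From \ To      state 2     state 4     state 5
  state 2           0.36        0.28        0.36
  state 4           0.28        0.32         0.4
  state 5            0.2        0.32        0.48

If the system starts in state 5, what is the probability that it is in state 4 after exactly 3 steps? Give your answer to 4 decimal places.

Propagate the distribution vector 3 steps from state 5.
After 0 steps: (0.0000, 0.0000, 1.0000)
After 1 step: (0.2000, 0.3200, 0.4800)
After 2 steps: (0.2576, 0.3120, 0.4304)
After 3 steps: (0.2662, 0.3097, 0.4241)
P(in state 4 after 3 steps) = 0.3097

0.3097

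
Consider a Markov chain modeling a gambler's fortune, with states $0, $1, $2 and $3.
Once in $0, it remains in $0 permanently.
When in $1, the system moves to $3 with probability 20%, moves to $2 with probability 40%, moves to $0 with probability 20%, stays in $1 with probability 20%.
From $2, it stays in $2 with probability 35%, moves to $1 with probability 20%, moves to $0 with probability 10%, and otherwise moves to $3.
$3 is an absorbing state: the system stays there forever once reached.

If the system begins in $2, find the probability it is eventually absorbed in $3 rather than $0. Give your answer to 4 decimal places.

Let h(s) be the probability of absorption at $3 starting from transient state s. Then h($3) = 1 and h($0) = 0. By first-step analysis:
h($1) = 0.2·0 + 0.2·h($1) + 0.4·h($2) + 0.2·1
h($2) = 0.1·0 + 0.2·h($1) + 0.35·h($2) + 0.35·1
Solving: h($1) = 0.6136, h($2) = 0.7273.
Starting from $2, the probability is 0.7273.

0.7273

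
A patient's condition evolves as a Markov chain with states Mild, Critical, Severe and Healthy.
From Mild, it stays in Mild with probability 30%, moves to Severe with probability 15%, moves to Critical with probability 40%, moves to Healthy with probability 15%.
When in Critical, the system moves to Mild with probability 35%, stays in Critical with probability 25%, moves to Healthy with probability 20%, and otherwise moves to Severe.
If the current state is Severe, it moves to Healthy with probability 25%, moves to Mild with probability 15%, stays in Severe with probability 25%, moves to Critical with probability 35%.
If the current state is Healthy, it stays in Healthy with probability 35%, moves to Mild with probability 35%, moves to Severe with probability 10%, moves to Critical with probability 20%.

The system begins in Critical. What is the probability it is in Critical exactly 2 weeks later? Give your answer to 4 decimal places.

0.3125

Propagate the distribution vector 2 weeks from Critical.
After 0 weeks: (0.0000, 1.0000, 0.0000, 0.0000)
After 1 week: (0.3500, 0.2500, 0.2000, 0.2000)
After 2 weeks: (0.2925, 0.3125, 0.1725, 0.2225)
P(in Critical after 2 weeks) = 0.3125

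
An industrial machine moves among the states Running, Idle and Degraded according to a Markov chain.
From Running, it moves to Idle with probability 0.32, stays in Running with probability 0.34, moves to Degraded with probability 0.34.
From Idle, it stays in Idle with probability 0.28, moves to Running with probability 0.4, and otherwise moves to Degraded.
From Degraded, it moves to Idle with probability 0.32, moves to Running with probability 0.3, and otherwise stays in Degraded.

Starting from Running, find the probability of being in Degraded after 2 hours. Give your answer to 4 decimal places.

0.3472

Sum over the intermediate state after 1 hour:
P = P(Running→Running)·P(Running→Degraded) + P(Running→Idle)·P(Idle→Degraded) + P(Running→Degraded)·P(Degraded→Degraded)
  = 0.34×0.34 + 0.32×0.32 + 0.34×0.38
  = 0.1156 + 0.1024 + 0.1292 = 0.3472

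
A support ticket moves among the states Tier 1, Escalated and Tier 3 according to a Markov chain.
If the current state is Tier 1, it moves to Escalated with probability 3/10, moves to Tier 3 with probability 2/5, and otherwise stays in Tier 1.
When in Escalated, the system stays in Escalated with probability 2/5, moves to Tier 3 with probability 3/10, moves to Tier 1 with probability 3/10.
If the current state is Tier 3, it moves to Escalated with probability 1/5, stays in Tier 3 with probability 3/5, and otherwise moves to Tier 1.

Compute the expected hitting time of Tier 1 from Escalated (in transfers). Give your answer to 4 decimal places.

3.8889

Let t(s) be the expected number of transfers to first reach Tier 1 from state s, with t(Tier 1) = 0. Conditioning on the first transfer:
t(Escalated) = 1 + 0.4·t(Escalated) + 0.3·t(Tier 3)
t(Tier 3) = 1 + 0.2·t(Escalated) + 0.6·t(Tier 3)
Solving: t(Escalated) = 3.8889, t(Tier 3) = 4.4444.
Expected transfers from Escalated to Tier 1: 3.8889.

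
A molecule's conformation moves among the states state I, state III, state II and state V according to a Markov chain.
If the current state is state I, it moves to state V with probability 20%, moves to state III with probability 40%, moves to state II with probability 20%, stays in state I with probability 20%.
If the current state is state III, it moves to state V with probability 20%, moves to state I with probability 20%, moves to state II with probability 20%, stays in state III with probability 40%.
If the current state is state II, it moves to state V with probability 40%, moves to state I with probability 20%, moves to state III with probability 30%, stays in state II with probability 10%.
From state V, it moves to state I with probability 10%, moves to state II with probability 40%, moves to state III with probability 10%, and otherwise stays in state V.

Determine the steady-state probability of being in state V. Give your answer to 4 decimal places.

Let the stationary distribution be π with π = πP and π_1 + π_2 + π_3 + π_4 = 1.
π_1 = 0.2·π_1 + 0.2·π_2 + 0.2·π_3 + 0.1·π_4
π_2 = 0.4·π_1 + 0.4·π_2 + 0.3·π_3 + 0.1·π_4
π_3 = 0.2·π_1 + 0.2·π_2 + 0.1·π_3 + 0.4·π_4
Solving with the normalization constraint gives π = (0.1690, 0.2833, 0.2381, 0.3095).
So the stationary probability of state V is 0.3095.

0.3095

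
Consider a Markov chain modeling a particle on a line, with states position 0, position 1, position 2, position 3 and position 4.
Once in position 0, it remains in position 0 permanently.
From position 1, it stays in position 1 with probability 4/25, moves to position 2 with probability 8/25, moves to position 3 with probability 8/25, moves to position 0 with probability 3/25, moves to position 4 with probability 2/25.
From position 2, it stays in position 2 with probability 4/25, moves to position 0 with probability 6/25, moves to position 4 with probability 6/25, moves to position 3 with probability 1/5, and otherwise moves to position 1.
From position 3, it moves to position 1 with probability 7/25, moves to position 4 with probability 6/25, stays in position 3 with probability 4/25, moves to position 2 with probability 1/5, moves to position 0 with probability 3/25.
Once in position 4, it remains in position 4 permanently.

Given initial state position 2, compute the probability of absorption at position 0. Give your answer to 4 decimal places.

Let h(s) be the probability of absorption at position 0 starting from transient state s. Then h(position 0) = 1 and h(position 4) = 0. By first-step analysis:
h(position 1) = 0.12·1 + 0.16·h(position 1) + 0.32·h(position 2) + 0.32·h(position 3) + 0.08·0
h(position 2) = 0.24·1 + 0.16·h(position 1) + 0.16·h(position 2) + 0.2·h(position 3) + 0.24·0
h(position 3) = 0.12·1 + 0.28·h(position 1) + 0.2·h(position 2) + 0.16·h(position 3) + 0.24·0
Solving: h(position 1) = 0.4839, h(position 2) = 0.4774, h(position 3) = 0.4178.
Starting from position 2, the probability is 0.4774.

0.4774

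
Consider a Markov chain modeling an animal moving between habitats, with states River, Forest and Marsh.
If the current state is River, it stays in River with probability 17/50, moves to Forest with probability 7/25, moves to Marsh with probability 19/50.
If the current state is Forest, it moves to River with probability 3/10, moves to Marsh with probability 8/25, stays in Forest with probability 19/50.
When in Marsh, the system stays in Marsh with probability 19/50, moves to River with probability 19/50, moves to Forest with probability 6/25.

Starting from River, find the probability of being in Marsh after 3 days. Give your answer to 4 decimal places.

Propagate the distribution vector 3 days from River.
After 0 days: (1.0000, 0.0000, 0.0000)
After 1 day: (0.3400, 0.2800, 0.3800)
After 2 days: (0.3440, 0.2928, 0.3632)
After 3 days: (0.3428, 0.2948, 0.3624)
P(in Marsh after 3 days) = 0.3624

0.3624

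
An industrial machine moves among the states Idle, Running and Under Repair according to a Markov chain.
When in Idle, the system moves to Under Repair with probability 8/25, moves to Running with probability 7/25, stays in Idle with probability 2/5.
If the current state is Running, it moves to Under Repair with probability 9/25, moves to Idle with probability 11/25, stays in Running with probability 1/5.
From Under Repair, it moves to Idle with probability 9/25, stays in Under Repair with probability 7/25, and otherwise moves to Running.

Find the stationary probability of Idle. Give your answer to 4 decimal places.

0.3986

Let the stationary distribution be π with π = πP and π_1 + π_2 + π_3 = 1.
π_1 = 0.4·π_1 + 0.44·π_2 + 0.36·π_3
π_2 = 0.28·π_1 + 0.2·π_2 + 0.36·π_3
Solving with the normalization constraint gives π = (0.3986, 0.2829, 0.3186).
So the stationary probability of Idle is 0.3986.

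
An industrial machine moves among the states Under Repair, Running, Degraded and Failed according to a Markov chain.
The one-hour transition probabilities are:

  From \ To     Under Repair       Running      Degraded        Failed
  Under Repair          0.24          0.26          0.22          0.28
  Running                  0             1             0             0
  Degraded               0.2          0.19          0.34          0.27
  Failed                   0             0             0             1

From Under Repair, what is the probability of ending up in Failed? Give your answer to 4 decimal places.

0.5337

Let h(s) be the probability of absorption at Failed starting from transient state s. Then h(Failed) = 1 and h(Running) = 0. By first-step analysis:
h(Under Repair) = 0.24·h(Under Repair) + 0.26·0 + 0.22·h(Degraded) + 0.28·1
h(Degraded) = 0.2·h(Under Repair) + 0.19·0 + 0.34·h(Degraded) + 0.27·1
Solving: h(Under Repair) = 0.5337, h(Degraded) = 0.5708.
Starting from Under Repair, the probability is 0.5337.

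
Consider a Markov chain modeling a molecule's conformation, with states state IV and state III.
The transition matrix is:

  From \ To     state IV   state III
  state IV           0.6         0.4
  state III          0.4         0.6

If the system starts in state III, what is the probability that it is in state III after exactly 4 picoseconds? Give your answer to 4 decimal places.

Propagate the distribution vector 4 picoseconds from state III.
After 0 picoseconds: (0.0000, 1.0000)
After 1 picosecond: (0.4000, 0.6000)
After 2 picoseconds: (0.4800, 0.5200)
After 3 picoseconds: (0.4960, 0.5040)
After 4 picoseconds: (0.4992, 0.5008)
P(in state III after 4 picoseconds) = 0.5008

0.5008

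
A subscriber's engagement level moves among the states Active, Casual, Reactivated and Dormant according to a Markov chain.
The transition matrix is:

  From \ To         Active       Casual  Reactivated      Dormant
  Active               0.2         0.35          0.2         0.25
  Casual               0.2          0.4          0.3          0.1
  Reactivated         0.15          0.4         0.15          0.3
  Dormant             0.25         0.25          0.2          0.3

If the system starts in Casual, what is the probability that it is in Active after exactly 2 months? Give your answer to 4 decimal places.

0.1900

Propagate the distribution vector 2 months from Casual.
After 0 months: (0.0000, 1.0000, 0.0000, 0.0000)
After 1 month: (0.2000, 0.4000, 0.3000, 0.1000)
After 2 months: (0.1900, 0.3750, 0.2250, 0.2100)
P(in Active after 2 months) = 0.1900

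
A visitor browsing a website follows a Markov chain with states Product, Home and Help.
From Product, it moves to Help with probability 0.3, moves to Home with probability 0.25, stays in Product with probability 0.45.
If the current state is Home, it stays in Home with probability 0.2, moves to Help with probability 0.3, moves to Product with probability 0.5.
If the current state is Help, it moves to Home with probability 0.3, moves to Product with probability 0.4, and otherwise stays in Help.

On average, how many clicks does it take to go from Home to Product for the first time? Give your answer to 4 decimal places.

Let t(s) be the expected number of clicks to first reach Product from state s, with t(Product) = 0. Conditioning on the first click:
t(Home) = 1 + 0.2·t(Home) + 0.3·t(Help)
t(Help) = 1 + 0.3·t(Home) + 0.3·t(Help)
Solving: t(Home) = 2.1277, t(Help) = 2.3404.
Expected clicks from Home to Product: 2.1277.

2.1277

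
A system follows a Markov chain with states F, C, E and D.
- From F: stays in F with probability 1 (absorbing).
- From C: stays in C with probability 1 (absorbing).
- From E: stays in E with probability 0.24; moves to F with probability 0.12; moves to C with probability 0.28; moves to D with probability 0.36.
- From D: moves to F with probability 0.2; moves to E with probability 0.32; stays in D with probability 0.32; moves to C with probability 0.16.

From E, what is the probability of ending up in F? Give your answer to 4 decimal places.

Let h(s) be the probability of absorption at F starting from transient state s. Then h(F) = 1 and h(C) = 0. By first-step analysis:
h(E) = 0.12·1 + 0.28·0 + 0.24·h(E) + 0.36·h(D)
h(D) = 0.2·1 + 0.16·0 + 0.32·h(E) + 0.32·h(D)
Solving: h(E) = 0.3825, h(D) = 0.4741.
Starting from E, the probability is 0.3825.

0.3825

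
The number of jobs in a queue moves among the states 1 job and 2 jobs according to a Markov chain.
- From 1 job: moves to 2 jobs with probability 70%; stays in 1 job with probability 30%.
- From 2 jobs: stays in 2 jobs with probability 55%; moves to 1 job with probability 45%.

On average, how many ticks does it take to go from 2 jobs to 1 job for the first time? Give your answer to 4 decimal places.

2.2222

Let t(s) be the expected number of ticks to first reach 1 job from state s, with t(1 job) = 0. Conditioning on the first tick:
t(2 jobs) = 1 + 0.55·t(2 jobs)
Solving: t(2 jobs) = 2.2222.
Expected ticks from 2 jobs to 1 job: 2.2222.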